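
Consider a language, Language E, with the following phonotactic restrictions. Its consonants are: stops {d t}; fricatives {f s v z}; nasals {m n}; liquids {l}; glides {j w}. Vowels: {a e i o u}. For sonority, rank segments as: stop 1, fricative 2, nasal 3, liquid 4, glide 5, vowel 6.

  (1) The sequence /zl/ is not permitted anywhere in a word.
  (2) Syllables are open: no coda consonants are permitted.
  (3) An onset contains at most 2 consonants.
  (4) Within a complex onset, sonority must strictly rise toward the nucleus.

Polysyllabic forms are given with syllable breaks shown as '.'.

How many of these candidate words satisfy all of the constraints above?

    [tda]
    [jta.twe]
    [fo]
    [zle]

[tda] — violates constraint 4: syllable 1 onset /td/: /t/ (stop, 1) → /d/ (stop, 1) does not rise → ill-formed
[jta.twe] — violates constraint 4: syllable 1 onset /jt/: /j/ (glide, 5) → /t/ (stop, 1) does not rise → ill-formed
[fo] — σ1 onset /f/, coda /∅/ ok → well-formed
[zle] — violates constraint 1: contains banned sequence /zl/ → ill-formed
Well-formed: [fo] → 1.

1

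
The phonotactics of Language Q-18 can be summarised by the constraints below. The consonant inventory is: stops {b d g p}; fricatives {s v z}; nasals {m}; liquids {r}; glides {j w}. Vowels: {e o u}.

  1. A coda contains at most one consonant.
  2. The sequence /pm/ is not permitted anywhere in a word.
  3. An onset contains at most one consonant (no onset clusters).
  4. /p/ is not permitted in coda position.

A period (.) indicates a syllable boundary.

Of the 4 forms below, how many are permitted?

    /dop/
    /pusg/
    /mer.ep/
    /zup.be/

0

/dop/ — violates constraint 4: syllable 1 coda contains /p/ → not permitted
/pusg/ — violates constraint 1: syllable 1 coda /sg/ has 2 consonants (> 1) → not permitted
/mer.ep/ — violates constraint 4: syllable 2 coda contains /p/ → not permitted
/zup.be/ — violates constraint 4: syllable 1 coda contains /p/ → not permitted
No form is permitted → 0.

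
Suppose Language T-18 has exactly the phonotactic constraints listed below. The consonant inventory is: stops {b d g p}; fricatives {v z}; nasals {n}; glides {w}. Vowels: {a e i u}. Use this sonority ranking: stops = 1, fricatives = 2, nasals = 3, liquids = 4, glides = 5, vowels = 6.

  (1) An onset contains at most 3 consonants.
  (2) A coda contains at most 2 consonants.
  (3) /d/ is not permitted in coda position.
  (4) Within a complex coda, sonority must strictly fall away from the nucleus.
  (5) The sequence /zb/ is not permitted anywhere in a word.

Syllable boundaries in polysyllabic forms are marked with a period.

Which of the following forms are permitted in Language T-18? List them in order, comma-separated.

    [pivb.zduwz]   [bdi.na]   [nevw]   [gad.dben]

[pivb.zduwz], [bdi.na]

[pivb.zduwz] — σ1 onset /p/, coda /vb/ (2→1 falls) ok; σ2 onset /zd/ (2C), coda /wz/ (5→2 falls) ok → permitted
[bdi.na] — σ1 onset /bd/ (2C), coda /∅/ ok; σ2 onset /n/, coda /∅/ ok → permitted
[nevw] — violates constraint 4: syllable 1 coda /vw/: /v/ (fricative, 2) → /w/ (glide, 5) does not fall → not permitted
[gad.dben] — violates constraint 3: syllable 1 coda contains /d/ → not permitted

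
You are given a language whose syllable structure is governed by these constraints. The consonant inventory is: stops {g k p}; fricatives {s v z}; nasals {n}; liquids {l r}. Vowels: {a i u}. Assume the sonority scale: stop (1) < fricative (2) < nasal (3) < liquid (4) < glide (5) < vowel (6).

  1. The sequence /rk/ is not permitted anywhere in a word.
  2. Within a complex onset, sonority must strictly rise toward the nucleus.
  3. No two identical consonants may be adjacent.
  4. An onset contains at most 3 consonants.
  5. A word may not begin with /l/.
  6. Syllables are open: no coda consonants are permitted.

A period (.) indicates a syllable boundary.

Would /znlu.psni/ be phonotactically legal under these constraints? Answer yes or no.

/znlu.psni/ — σ1 onset /znl/ (2→3→4 rises), coda /∅/ ok; σ2 onset /psn/ (1→2→3 rises), coda /∅/ ok → phonotactically legal

yes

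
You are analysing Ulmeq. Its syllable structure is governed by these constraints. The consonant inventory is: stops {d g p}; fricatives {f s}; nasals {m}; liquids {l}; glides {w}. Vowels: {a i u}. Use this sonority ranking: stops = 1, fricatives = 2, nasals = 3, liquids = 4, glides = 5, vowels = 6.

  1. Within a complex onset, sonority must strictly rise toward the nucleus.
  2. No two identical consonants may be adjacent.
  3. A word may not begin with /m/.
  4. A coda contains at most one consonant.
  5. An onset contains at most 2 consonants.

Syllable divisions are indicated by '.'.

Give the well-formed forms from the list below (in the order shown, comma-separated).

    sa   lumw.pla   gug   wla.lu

sa, gug

sa — σ1 onset /s/, coda /∅/ ok → well-formed
lumw.pla — violates constraint 4: syllable 1 coda /mw/ has 2 consonants (> 1) → ill-formed
gug — σ1 onset /g/, coda /g/ ok → well-formed
wla.lu — violates constraint 1: syllable 1 onset /wl/: /w/ (glide, 5) → /l/ (liquid, 4) does not rise → ill-formed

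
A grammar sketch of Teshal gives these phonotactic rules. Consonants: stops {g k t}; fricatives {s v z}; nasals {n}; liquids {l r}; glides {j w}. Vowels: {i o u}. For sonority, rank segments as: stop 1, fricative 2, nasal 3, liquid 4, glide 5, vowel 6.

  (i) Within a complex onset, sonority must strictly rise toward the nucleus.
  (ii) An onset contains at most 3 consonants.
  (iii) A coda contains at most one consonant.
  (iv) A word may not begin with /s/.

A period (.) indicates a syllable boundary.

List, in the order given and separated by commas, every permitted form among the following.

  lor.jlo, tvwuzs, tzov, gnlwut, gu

lor.jlo — violates constraint (i): syllable 2 onset /jl/: /j/ (glide, 5) → /l/ (liquid, 4) does not rise → not permitted
tvwuzs — violates constraint (iii): syllable 1 coda /zs/ has 2 consonants (> 1) → not permitted
tzov — σ1 onset /tz/ (1→2 rises), coda /v/ ok → permitted
gnlwut — violates constraint (ii): syllable 1 onset /gnlw/ has 4 consonants (> 3) → not permitted
gu — σ1 onset /g/, coda /∅/ ok → permitted

tzov, gu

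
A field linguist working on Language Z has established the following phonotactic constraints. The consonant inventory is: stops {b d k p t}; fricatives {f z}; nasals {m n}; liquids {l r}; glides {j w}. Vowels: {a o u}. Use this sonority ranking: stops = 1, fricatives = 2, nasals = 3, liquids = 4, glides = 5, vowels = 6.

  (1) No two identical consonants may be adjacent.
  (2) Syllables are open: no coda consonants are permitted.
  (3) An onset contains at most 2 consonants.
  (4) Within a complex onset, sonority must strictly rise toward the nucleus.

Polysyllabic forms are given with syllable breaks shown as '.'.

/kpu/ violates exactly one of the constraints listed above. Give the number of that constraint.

4

/kpu/: syllable 1 onset /kp/: /k/ (stop, 1) → /p/ (stop, 1) does not rise.
This is a violation of constraint 4: "Within a complex onset, sonority must strictly rise toward the nucleus."
The remaining constraints (1, 2, 3) are satisfied.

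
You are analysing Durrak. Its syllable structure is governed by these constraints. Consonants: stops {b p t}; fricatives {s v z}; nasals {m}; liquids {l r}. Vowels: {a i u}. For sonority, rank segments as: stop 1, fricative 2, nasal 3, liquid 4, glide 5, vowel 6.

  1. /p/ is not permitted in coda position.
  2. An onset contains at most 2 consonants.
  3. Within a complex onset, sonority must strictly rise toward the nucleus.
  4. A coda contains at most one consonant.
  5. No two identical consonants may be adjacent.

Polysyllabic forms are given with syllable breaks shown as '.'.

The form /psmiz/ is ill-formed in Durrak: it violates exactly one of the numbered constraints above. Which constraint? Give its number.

/psmiz/: syllable 1 onset /psm/ has 3 consonants (> 2).
This is a violation of constraint 2: "An onset contains at most 2 consonants."
The remaining constraints (1, 3, 4, 5) are satisfied.

2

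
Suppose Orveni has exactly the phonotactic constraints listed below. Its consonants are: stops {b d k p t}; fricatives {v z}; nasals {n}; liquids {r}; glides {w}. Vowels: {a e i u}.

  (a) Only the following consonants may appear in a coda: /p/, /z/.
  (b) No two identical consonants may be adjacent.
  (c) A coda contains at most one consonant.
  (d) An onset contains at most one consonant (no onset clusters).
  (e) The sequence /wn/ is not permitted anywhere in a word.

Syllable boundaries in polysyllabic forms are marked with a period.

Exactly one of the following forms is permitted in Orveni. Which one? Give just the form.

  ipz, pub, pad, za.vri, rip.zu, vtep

rip.zu

ipz — violates constraint (c): syllable 1 coda /pz/ has 2 consonants (> 1) → not permitted
pub — violates constraint (a): syllable 1 coda contains /b/, which is not a licensed coda consonant → not permitted
pad — violates constraint (a): syllable 1 coda contains /d/, which is not a licensed coda consonant → not permitted
za.vri — violates constraint (d): syllable 2 onset /vr/ has 2 consonants (> 1) → not permitted
rip.zu — σ1 onset /r/, coda /p/ ok; σ2 onset /z/, coda /∅/ ok → permitted
vtep — violates constraint (d): syllable 1 onset /vt/ has 2 consonants (> 1) → not permitted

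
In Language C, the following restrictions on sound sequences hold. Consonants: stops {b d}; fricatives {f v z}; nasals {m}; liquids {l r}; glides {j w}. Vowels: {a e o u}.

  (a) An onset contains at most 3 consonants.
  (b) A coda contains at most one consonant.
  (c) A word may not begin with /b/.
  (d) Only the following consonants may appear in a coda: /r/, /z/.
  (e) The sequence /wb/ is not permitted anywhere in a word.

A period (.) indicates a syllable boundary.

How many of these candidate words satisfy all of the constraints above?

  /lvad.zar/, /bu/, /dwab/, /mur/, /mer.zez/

2

/lvad.zar/ — violates constraint (d): syllable 1 coda contains /d/, which is not a licensed coda consonant → illicit
/bu/ — violates constraint (c): word begins with /b/ → illicit
/dwab/ — violates constraint (d): syllable 1 coda contains /b/, which is not a licensed coda consonant → illicit
/mur/ — σ1 onset /m/, coda /r/ ok → licit
/mer.zez/ — σ1 onset /m/, coda /r/ ok; σ2 onset /z/, coda /z/ ok → licit
Licit: /mur/, /mer.zez/ → 2.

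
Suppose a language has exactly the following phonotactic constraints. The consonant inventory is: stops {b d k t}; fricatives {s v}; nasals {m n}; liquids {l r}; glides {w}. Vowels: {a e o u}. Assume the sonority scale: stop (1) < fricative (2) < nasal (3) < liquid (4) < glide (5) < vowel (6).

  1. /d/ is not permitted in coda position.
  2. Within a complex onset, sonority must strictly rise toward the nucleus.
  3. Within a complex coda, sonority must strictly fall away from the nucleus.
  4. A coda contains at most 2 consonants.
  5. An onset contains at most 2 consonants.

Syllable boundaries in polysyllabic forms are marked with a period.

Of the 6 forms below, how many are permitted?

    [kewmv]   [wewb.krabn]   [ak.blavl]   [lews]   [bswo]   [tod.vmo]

1

[kewmv] — violates constraint 4: syllable 1 coda /wmv/ has 3 consonants (> 2) → not permitted
[wewb.krabn] — violates constraint 3: syllable 2 coda /bn/: /b/ (stop, 1) → /n/ (nasal, 3) does not fall → not permitted
[ak.blavl] — violates constraint 3: syllable 2 coda /vl/: /v/ (fricative, 2) → /l/ (liquid, 4) does not fall → not permitted
[lews] — σ1 onset /l/, coda /ws/ (5→2 falls) ok → permitted
[bswo] — violates constraint 5: syllable 1 onset /bsw/ has 3 consonants (> 2) → not permitted
[tod.vmo] — violates constraint 1: syllable 1 coda contains /d/ → not permitted
Permitted: [lews] → 1.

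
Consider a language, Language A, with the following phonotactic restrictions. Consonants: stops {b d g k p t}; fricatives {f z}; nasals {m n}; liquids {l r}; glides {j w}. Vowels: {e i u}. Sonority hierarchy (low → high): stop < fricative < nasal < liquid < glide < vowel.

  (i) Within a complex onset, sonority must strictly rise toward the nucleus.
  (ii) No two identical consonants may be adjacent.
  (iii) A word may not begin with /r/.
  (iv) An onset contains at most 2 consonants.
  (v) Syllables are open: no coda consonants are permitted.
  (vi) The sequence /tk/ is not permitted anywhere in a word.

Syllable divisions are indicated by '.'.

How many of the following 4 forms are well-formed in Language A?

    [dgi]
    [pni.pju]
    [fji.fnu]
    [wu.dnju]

[dgi] — violates constraint (i): syllable 1 onset /dg/: /d/ (stop, 1) → /g/ (stop, 1) does not rise → ill-formed
[pni.pju] — σ1 onset /pn/ (1→3 rises), coda /∅/ ok; σ2 onset /pj/ (1→5 rises), coda /∅/ ok → well-formed
[fji.fnu] — σ1 onset /fj/ (2→5 rises), coda /∅/ ok; σ2 onset /fn/ (2→3 rises), coda /∅/ ok → well-formed
[wu.dnju] — violates constraint (iv): syllable 2 onset /dnj/ has 3 consonants (> 2) → ill-formed
Well-formed: [pni.pju], [fji.fnu] → 2.

2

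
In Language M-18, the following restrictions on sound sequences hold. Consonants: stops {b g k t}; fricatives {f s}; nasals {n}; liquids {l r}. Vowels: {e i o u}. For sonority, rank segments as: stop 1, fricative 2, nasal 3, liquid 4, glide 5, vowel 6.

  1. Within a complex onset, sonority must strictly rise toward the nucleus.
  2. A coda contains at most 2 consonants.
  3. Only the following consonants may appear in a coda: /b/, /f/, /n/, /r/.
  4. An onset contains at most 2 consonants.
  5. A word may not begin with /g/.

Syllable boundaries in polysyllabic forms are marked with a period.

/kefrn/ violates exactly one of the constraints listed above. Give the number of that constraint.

/kefrn/: syllable 1 coda /frn/ has 3 consonants (> 2).
This is a violation of constraint 2: "A coda contains at most 2 consonants."
The remaining constraints (1, 3, 4, 5) are satisfied.

2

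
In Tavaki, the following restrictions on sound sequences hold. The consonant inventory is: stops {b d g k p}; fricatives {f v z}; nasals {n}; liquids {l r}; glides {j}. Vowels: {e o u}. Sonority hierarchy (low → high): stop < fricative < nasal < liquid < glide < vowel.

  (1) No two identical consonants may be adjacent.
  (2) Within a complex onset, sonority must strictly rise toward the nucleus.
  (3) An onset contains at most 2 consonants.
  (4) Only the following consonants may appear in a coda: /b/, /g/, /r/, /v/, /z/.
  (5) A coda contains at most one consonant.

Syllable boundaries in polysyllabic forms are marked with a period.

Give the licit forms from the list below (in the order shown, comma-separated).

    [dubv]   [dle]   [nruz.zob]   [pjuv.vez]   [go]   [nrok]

[dle], [go]

[dubv] — violates constraint 5: syllable 1 coda /bv/ has 2 consonants (> 1) → illicit
[dle] — σ1 onset /dl/ (1→4 rises), coda /∅/ ok → licit
[nruz.zob] — violates constraint 1: adjacent identical consonants /zz/ → illicit
[pjuv.vez] — violates constraint 1: adjacent identical consonants /vv/ → illicit
[go] — σ1 onset /g/, coda /∅/ ok → licit
[nrok] — violates constraint 4: syllable 1 coda contains /k/, which is not a licensed coda consonant → illicit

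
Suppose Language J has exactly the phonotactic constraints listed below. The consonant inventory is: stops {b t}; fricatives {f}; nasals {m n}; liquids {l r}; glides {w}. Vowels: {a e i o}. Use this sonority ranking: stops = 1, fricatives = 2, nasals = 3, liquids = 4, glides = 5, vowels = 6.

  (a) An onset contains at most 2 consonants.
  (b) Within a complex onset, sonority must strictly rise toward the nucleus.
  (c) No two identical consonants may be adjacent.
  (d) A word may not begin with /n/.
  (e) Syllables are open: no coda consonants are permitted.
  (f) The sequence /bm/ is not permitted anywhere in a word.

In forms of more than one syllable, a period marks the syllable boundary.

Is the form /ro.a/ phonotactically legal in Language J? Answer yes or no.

/ro.a/ — σ1 onset /r/, coda /∅/ ok; σ2 onset /∅/, coda /∅/ ok → phonotactically legal

yes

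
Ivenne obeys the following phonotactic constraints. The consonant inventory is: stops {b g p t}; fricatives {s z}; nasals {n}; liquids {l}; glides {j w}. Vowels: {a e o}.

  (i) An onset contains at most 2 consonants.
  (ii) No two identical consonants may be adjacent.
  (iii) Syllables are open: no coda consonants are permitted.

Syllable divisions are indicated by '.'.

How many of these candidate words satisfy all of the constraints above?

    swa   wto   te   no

swa — σ1 onset /sw/ (2C), coda /∅/ ok → well-formed
wto — σ1 onset /wt/ (2C), coda /∅/ ok → well-formed
te — σ1 onset /t/, coda /∅/ ok → well-formed
no — σ1 onset /n/, coda /∅/ ok → well-formed
Well-formed: swa, wto, te, no → 4.

4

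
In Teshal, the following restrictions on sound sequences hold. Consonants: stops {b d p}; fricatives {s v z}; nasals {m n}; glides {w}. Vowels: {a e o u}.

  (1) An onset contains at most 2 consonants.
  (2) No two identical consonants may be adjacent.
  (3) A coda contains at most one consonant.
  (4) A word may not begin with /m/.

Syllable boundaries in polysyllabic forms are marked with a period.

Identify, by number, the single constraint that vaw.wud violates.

2

vaw.wud: adjacent identical consonants /ww/.
This is a violation of constraint 2: "No two identical consonants may be adjacent."
The remaining constraints (1, 3, 4) are satisfied.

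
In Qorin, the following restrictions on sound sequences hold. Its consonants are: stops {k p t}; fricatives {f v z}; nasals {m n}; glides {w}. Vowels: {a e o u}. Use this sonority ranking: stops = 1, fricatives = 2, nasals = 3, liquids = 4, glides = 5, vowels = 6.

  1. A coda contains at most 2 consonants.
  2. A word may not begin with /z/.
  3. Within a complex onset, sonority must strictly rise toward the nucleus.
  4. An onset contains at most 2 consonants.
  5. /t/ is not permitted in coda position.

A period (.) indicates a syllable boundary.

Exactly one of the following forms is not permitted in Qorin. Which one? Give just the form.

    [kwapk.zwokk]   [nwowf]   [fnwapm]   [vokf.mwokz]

[kwapk.zwokk] — σ1 onset /kw/ (1→5 rises), coda /pk/ (2C) ok; σ2 onset /zw/ (2→5 rises), coda /kk/ (2C) ok → permitted
[nwowf] — σ1 onset /nw/ (3→5 rises), coda /wf/ (2C) ok → permitted
[fnwapm] — violates constraint 4: syllable 1 onset /fnw/ has 3 consonants (> 2) → not permitted
[vokf.mwokz] — σ1 onset /v/, coda /kf/ (2C) ok; σ2 onset /mw/ (3→5 rises), coda /kz/ (2C) ok → permitted

[fnwapm]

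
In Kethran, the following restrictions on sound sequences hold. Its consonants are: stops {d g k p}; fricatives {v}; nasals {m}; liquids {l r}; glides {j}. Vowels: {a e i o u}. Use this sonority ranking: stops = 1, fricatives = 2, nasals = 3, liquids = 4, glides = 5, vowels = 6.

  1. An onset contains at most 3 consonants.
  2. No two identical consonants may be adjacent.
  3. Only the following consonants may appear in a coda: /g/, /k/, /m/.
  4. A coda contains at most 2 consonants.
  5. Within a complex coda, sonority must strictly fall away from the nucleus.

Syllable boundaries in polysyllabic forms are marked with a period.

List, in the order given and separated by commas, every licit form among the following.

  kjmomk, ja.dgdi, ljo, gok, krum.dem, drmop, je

kjmomk, ja.dgdi, ljo, gok, krum.dem, je

kjmomk — σ1 onset /kjm/ (3C), coda /mk/ (3→1 falls) ok → licit
ja.dgdi — σ1 onset /j/, coda /∅/ ok; σ2 onset /dgd/ (3C), coda /∅/ ok → licit
ljo — σ1 onset /lj/ (2C), coda /∅/ ok → licit
gok — σ1 onset /g/, coda /k/ ok → licit
krum.dem — σ1 onset /kr/ (2C), coda /m/ ok; σ2 onset /d/, coda /m/ ok → licit
drmop — violates constraint 3: syllable 1 coda contains /p/, which is not a licensed coda consonant → illicit
je — σ1 onset /j/, coda /∅/ ok → licit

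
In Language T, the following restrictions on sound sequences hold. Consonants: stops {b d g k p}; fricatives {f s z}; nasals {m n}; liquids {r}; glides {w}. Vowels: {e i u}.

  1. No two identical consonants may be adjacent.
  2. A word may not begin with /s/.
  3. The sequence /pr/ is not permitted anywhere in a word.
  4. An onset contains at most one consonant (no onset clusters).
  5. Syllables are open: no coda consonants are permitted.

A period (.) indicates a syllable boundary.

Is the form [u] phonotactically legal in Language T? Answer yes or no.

yes

[u] — σ1 onset /∅/, coda /∅/ ok → phonotactically legal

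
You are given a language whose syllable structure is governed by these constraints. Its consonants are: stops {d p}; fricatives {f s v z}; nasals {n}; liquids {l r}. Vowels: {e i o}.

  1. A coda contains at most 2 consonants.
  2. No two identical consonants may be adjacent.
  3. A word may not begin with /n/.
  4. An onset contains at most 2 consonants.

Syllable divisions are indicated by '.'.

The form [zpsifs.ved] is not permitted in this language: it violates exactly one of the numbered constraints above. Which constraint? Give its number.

4

[zpsifs.ved]: syllable 1 onset /zps/ has 3 consonants (> 2).
This is a violation of constraint 4: "An onset contains at most 2 consonants."
The remaining constraints (1, 2, 3) are satisfied.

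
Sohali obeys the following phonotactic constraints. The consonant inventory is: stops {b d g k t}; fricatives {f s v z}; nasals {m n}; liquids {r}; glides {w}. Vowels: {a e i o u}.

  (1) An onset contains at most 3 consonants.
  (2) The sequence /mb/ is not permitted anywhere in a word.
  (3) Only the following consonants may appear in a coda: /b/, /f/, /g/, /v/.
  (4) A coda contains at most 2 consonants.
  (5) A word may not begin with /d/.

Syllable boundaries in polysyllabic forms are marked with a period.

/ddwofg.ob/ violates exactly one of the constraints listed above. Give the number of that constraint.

5

/ddwofg.ob/: word begins with /d/.
This is a violation of constraint 5: "A word may not begin with /d/."
The remaining constraints (1, 2, 3, 4) are satisfied.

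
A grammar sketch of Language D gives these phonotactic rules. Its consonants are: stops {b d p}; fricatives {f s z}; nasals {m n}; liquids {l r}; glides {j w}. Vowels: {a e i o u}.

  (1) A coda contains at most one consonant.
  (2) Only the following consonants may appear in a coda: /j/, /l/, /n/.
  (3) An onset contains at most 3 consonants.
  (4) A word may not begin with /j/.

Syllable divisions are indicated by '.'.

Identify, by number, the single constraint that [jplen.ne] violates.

4

[jplen.ne]: word begins with /j/.
This is a violation of constraint 4: "A word may not begin with /j/."
The remaining constraints (1, 2, 3) are satisfied.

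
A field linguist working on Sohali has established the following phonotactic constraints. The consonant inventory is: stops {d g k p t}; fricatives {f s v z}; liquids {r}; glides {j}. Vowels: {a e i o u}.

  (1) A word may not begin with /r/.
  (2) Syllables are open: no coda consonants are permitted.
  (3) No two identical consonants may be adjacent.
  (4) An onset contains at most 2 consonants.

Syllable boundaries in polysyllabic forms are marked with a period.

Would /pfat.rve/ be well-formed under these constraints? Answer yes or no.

no

/pfat.rve/ — violates constraint 2: syllable 1 coda /t/ has 1 consonant (> 0) → ill-formed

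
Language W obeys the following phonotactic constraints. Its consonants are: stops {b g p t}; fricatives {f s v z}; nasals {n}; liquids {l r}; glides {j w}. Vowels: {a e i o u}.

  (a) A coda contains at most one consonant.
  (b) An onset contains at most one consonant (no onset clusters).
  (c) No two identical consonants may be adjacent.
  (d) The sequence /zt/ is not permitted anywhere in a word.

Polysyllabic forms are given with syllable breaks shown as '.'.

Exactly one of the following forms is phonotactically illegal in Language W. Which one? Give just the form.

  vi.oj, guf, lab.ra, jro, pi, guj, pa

jro

vi.oj — σ1 onset /v/, coda /∅/ ok; σ2 onset /∅/, coda /j/ ok → phonotactically legal
guf — σ1 onset /g/, coda /f/ ok → phonotactically legal
lab.ra — σ1 onset /l/, coda /b/ ok; σ2 onset /r/, coda /∅/ ok → phonotactically legal
jro — violates constraint (b): syllable 1 onset /jr/ has 2 consonants (> 1) → phonotactically illegal
pi — σ1 onset /p/, coda /∅/ ok → phonotactically legal
guj — σ1 onset /g/, coda /j/ ok → phonotactically legal
pa — σ1 onset /p/, coda /∅/ ok → phonotactically legal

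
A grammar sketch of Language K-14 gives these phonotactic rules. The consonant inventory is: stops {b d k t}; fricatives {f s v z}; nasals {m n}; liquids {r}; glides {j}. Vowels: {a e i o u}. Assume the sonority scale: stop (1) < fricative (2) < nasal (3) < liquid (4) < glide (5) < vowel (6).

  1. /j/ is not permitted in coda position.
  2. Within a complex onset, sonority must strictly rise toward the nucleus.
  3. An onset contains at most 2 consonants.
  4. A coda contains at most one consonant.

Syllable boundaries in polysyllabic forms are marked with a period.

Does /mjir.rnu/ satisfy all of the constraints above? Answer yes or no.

/mjir.rnu/ — violates constraint 2: syllable 2 onset /rn/: /r/ (liquid, 4) → /n/ (nasal, 3) does not rise → illicit

no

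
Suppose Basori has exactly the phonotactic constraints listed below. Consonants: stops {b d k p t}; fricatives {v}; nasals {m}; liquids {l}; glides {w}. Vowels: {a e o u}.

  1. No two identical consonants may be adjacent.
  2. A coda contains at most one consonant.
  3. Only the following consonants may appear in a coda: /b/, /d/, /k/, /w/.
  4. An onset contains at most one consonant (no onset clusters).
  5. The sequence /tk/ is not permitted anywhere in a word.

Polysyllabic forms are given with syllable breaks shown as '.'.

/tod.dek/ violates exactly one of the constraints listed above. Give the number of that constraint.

/tod.dek/: adjacent identical consonants /dd/.
This is a violation of constraint 1: "No two identical consonants may be adjacent."
The remaining constraints (2, 3, 4, 5) are satisfied.

1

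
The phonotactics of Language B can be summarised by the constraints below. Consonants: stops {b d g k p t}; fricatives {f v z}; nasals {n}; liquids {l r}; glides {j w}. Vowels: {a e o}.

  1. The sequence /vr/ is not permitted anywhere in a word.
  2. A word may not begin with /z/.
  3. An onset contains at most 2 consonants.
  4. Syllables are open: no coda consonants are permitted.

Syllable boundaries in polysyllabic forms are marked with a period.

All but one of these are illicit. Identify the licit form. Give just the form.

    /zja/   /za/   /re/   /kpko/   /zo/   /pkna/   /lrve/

/re/

/zja/ — violates constraint 2: word begins with /z/ → illicit
/za/ — violates constraint 2: word begins with /z/ → illicit
/re/ — σ1 onset /r/, coda /∅/ ok → licit
/kpko/ — violates constraint 3: syllable 1 onset /kpk/ has 3 consonants (> 2) → illicit
/zo/ — violates constraint 2: word begins with /z/ → illicit
/pkna/ — violates constraint 3: syllable 1 onset /pkn/ has 3 consonants (> 2) → illicit
/lrve/ — violates constraint 3: syllable 1 onset /lrv/ has 3 consonants (> 2) → illicit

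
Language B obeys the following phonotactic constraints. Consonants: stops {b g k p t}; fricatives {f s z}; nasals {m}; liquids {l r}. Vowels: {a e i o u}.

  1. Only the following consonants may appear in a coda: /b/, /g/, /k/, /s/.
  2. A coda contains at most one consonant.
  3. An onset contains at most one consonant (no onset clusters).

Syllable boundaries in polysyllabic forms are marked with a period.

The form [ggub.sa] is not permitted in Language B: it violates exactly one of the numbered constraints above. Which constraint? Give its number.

3

[ggub.sa]: syllable 1 onset /gg/ has 2 consonants (> 1).
This is a violation of constraint 3: "An onset contains at most one consonant (no onset clusters)."
The remaining constraints (1, 2) are satisfied.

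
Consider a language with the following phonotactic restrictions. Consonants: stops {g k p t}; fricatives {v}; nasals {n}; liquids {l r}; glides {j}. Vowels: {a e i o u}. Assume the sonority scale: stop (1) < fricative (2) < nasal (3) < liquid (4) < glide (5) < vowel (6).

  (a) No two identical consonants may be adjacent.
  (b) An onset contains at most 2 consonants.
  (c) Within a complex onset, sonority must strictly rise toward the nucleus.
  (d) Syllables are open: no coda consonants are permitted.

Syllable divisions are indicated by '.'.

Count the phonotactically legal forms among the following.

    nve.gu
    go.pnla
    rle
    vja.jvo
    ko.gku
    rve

nve.gu — violates constraint (c): syllable 1 onset /nv/: /n/ (nasal, 3) → /v/ (fricative, 2) does not rise → phonotactically illegal
go.pnla — violates constraint (b): syllable 2 onset /pnl/ has 3 consonants (> 2) → phonotactically illegal
rle — violates constraint (c): syllable 1 onset /rl/: /r/ (liquid, 4) → /l/ (liquid, 4) does not rise → phonotactically illegal
vja.jvo — violates constraint (c): syllable 2 onset /jv/: /j/ (glide, 5) → /v/ (fricative, 2) does not rise → phonotactically illegal
ko.gku — violates constraint (c): syllable 2 onset /gk/: /g/ (stop, 1) → /k/ (stop, 1) does not rise → phonotactically illegal
rve — violates constraint (c): syllable 1 onset /rv/: /r/ (liquid, 4) → /v/ (fricative, 2) does not rise → phonotactically illegal
No form is phonotactically legal → 0.

0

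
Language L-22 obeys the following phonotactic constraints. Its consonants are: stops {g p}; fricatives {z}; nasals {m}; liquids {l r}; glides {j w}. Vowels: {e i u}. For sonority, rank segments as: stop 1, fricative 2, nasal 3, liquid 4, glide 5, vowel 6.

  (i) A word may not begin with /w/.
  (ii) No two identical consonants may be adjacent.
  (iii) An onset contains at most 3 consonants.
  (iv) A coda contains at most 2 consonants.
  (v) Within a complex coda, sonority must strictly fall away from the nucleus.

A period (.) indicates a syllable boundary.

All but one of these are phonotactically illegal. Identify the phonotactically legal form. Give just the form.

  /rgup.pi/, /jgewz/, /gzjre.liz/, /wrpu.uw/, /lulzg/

/jgewz/

/rgup.pi/ — violates constraint (ii): adjacent identical consonants /pp/ → phonotactically illegal
/jgewz/ — σ1 onset /jg/ (2C), coda /wz/ (5→2 falls) ok → phonotactically legal
/gzjre.liz/ — violates constraint (iii): syllable 1 onset /gzjr/ has 4 consonants (> 3) → phonotactically illegal
/wrpu.uw/ — violates constraint (i): word begins with /w/ → phonotactically illegal
/lulzg/ — violates constraint (iv): syllable 1 coda /lzg/ has 3 consonants (> 2) → phonotactically illegal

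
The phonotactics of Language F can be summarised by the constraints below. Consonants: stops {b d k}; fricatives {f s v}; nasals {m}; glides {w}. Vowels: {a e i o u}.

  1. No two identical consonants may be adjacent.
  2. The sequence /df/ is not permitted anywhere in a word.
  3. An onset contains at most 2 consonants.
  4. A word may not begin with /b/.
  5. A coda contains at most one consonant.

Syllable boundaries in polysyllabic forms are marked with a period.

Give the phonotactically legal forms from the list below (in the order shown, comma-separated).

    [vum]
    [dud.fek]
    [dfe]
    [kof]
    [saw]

[vum], [kof], [saw]

[vum] — σ1 onset /v/, coda /m/ ok → phonotactically legal
[dud.fek] — violates constraint 2: contains banned sequence /df/ → phonotactically illegal
[dfe] — violates constraint 2: contains banned sequence /df/ → phonotactically illegal
[kof] — σ1 onset /k/, coda /f/ ok → phonotactically legal
[saw] — σ1 onset /s/, coda /w/ ok → phonotactically legal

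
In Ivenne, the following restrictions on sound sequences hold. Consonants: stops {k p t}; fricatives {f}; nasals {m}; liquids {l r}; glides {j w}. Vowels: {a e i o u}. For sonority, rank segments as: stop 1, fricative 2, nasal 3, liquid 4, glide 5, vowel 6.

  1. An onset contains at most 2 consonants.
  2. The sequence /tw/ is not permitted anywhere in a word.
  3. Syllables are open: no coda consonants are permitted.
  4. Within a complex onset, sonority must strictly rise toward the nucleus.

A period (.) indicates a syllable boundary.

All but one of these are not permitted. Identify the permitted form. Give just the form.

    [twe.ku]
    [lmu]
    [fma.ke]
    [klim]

[twe.ku] — violates constraint 2: contains banned sequence /tw/ → not permitted
[lmu] — violates constraint 4: syllable 1 onset /lm/: /l/ (liquid, 4) → /m/ (nasal, 3) does not rise → not permitted
[fma.ke] — σ1 onset /fm/ (2→3 rises), coda /∅/ ok; σ2 onset /k/, coda /∅/ ok → permitted
[klim] — violates constraint 3: syllable 1 coda /m/ has 1 consonant (> 0) → not permitted

[fma.ke]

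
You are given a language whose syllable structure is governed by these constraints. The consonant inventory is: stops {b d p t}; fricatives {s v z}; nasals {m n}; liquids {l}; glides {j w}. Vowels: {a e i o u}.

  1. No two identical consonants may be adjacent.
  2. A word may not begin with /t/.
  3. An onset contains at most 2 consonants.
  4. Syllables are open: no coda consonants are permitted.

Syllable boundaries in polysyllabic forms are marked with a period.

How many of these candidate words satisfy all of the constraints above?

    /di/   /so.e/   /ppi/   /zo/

3

/di/ — σ1 onset /d/, coda /∅/ ok → well-formed
/so.e/ — σ1 onset /s/, coda /∅/ ok; σ2 onset /∅/, coda /∅/ ok → well-formed
/ppi/ — violates constraint 1: adjacent identical consonants /pp/ → ill-formed
/zo/ — σ1 onset /z/, coda /∅/ ok → well-formed
Well-formed: /di/, /so.e/, /zo/ → 3.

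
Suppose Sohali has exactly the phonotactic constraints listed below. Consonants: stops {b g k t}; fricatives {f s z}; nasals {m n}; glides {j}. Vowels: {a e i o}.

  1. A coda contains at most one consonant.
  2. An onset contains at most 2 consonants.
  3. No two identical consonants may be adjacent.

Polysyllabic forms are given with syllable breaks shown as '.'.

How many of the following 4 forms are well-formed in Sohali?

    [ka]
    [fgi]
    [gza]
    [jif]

[ka] — σ1 onset /k/, coda /∅/ ok → well-formed
[fgi] — σ1 onset /fg/ (2C), coda /∅/ ok → well-formed
[gza] — σ1 onset /gz/ (2C), coda /∅/ ok → well-formed
[jif] — σ1 onset /j/, coda /f/ ok → well-formed
Well-formed: [ka], [fgi], [gza], [jif] → 4.

4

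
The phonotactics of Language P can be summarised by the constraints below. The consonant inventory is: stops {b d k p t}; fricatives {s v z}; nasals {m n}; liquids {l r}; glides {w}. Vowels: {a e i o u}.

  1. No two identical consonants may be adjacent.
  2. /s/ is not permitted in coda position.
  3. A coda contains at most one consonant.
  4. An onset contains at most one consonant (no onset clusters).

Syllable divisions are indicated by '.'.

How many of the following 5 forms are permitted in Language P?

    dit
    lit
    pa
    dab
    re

dit — σ1 onset /d/, coda /t/ ok → permitted
lit — σ1 onset /l/, coda /t/ ok → permitted
pa — σ1 onset /p/, coda /∅/ ok → permitted
dab — σ1 onset /d/, coda /b/ ok → permitted
re — σ1 onset /r/, coda /∅/ ok → permitted
Permitted: dit, lit, pa, dab, re → 5.

5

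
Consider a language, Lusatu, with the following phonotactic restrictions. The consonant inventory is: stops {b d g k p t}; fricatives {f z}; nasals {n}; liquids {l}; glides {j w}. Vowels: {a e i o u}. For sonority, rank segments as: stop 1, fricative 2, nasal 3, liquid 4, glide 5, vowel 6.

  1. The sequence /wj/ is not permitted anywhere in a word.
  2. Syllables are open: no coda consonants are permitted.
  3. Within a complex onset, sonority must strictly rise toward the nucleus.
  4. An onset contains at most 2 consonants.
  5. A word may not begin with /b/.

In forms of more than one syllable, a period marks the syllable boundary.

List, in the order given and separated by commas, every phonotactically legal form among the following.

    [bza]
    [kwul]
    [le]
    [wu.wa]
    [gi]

[bza] — violates constraint 5: word begins with /b/ → phonotactically illegal
[kwul] — violates constraint 2: syllable 1 coda /l/ has 1 consonant (> 0) → phonotactically illegal
[le] — σ1 onset /l/, coda /∅/ ok → phonotactically legal
[wu.wa] — σ1 onset /w/, coda /∅/ ok; σ2 onset /w/, coda /∅/ ok → phonotactically legal
[gi] — σ1 onset /g/, coda /∅/ ok → phonotactically legal

[le], [wu.wa], [gi]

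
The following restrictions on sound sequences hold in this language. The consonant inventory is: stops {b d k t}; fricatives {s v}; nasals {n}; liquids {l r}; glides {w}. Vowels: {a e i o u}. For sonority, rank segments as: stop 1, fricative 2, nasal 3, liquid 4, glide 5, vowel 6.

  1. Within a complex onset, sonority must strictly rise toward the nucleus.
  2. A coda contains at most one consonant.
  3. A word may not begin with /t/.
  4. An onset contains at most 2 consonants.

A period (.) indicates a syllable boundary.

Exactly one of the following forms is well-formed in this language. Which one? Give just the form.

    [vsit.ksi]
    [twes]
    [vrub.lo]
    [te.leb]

[vrub.lo]

[vsit.ksi] — violates constraint 1: syllable 1 onset /vs/: /v/ (fricative, 2) → /s/ (fricative, 2) does not rise → ill-formed
[twes] — violates constraint 3: word begins with /t/ → ill-formed
[vrub.lo] — σ1 onset /vr/ (2→4 rises), coda /b/ ok; σ2 onset /l/, coda /∅/ ok → well-formed
[te.leb] — violates constraint 3: word begins with /t/ → ill-formed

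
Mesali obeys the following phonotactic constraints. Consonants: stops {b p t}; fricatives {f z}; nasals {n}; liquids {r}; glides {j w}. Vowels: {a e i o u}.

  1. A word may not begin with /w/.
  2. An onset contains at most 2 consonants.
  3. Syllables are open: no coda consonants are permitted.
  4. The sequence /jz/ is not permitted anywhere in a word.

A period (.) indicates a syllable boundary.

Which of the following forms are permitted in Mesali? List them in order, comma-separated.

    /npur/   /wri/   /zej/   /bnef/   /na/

/npur/ — violates constraint 3: syllable 1 coda /r/ has 1 consonant (> 0) → not permitted
/wri/ — violates constraint 1: word begins with /w/ → not permitted
/zej/ — violates constraint 3: syllable 1 coda /j/ has 1 consonant (> 0) → not permitted
/bnef/ — violates constraint 3: syllable 1 coda /f/ has 1 consonant (> 0) → not permitted
/na/ — σ1 onset /n/, coda /∅/ ok → permitted

/na/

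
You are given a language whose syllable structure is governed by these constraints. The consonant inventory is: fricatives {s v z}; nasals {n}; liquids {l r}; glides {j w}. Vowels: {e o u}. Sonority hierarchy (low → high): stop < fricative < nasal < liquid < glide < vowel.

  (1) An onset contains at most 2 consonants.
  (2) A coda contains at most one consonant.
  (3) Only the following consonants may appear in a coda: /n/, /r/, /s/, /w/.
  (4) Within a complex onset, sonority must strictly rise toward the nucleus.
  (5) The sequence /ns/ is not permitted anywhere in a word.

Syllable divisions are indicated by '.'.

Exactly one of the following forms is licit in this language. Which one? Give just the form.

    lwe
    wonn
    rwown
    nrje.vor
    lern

lwe — σ1 onset /lw/ (4→5 rises), coda /∅/ ok → licit
wonn — violates constraint 2: syllable 1 coda /nn/ has 2 consonants (> 1) → illicit
rwown — violates constraint 2: syllable 1 coda /wn/ has 2 consonants (> 1) → illicit
nrje.vor — violates constraint 1: syllable 1 onset /nrj/ has 3 consonants (> 2) → illicit
lern — violates constraint 2: syllable 1 coda /rn/ has 2 consonants (> 1) → illicit

lwe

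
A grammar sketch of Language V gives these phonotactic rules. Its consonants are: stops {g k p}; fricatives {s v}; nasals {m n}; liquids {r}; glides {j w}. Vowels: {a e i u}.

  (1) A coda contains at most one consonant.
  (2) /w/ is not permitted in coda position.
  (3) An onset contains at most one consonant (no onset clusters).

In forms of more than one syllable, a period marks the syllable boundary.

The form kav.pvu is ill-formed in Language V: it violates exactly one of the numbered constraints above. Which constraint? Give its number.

kav.pvu: syllable 2 onset /pv/ has 2 consonants (> 1).
This is a violation of constraint 3: "An onset contains at most one consonant (no onset clusters)."
The remaining constraints (1, 2) are satisfied.

3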